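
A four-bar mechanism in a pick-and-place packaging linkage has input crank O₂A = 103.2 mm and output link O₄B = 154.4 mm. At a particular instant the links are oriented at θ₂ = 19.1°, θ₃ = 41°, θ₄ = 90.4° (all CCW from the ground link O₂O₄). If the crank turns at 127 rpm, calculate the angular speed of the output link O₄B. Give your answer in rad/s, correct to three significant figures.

ω₂ = 13.3 rad/s (from 127 rpm).
Differentiating the loop-closure r₂e^{iθ₂}+r₃e^{iθ₃}=r₁+r₄e^{iθ₄} gives r₂ω₂e^{iθ₂}+r₃ω₃e^{iθ₃}=r₄ω₄e^{iθ₄}.
Eliminating the other unknown: ω₄ = r₂ω₂ sin(θ₂−θ₃) / [r₄ sin(θ₄−θ₃)].
Numerator sine = -0.37299; denominator sine = +0.75927.
Result = 0.1032·13.3·(-0.37299) / (0.1544·(+0.75927)) = -4.3668 rad/s; magnitude 4.3668 rad/s.

4.37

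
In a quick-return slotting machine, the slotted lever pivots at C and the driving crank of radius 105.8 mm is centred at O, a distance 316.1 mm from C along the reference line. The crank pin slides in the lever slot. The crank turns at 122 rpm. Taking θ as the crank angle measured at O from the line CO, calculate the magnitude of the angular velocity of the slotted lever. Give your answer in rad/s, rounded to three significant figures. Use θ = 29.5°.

ω = 12.78 rad/s (from 122 rpm).
Crank pin A relative to C: A = (d + r cosθ, r sinθ); lever angle φ = atan2(r sinθ, d + r cosθ).
Differentiating tanφ: φ̇ = rω(d cosθ + r)/(d² + r² + 2dr cosθ).
d² + r² + 2dr cosθ = |CA|² = 0.169328 m²;  d cosθ + r = +0.38092 m.
|ω_lever| = |0.1058·12.78·+0.38092| / 0.169328 = 3.0407 rad/s.

3.04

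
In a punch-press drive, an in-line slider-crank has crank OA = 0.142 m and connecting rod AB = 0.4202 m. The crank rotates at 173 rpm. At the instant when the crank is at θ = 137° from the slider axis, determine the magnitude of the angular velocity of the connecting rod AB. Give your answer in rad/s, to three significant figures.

4.60

ω = 18.12 rad/s (converted from 173 rpm).
The rod makes angle φ with the slider axis where L sinφ = r sinθ; differentiating, L cosφ·φ̇ = r ω cosθ.
L cosφ = √(L² − r² sin²θ) = 0.40889 m.
|ω_rod| = r ω |cosθ| / √(L² − r² sin²θ) = 0.142·18.12·0.73135/0.40889 = 4.6014 rad/s.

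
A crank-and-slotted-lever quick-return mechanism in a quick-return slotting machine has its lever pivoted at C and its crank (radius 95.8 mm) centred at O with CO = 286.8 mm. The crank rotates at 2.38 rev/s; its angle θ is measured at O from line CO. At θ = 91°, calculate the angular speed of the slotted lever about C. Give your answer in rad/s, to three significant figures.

1.44

ω = 14.95 rad/s (from 2.38 rev/s).
Crank pin A relative to C: A = (d + r cosθ, r sinθ); lever angle φ = atan2(r sinθ, d + r cosθ).
Differentiating tanφ: φ̇ = rω(d cosθ + r)/(d² + r² + 2dr cosθ).
d² + r² + 2dr cosθ = |CA|² = 0.0904729 m²;  d cosθ + r = +0.090795 m.
|ω_lever| = |0.0958·14.95·+0.090795| / 0.0904729 = 1.4377 rad/s.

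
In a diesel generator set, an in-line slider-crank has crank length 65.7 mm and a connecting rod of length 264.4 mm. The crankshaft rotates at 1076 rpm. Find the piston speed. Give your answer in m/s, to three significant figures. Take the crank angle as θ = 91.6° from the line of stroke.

7.35

ω = 2π·1076/60 = 112.7 rad/s
For an in-line slider-crank, x = r cosθ + √(L² − r² sin²θ), so v = −rω sinθ·[1 + r cosθ/√(L² − r² sin²θ)].
With r = 0.0657 m, L = 0.2644 m, θ = 91.6°: √(L² − r² sin²θ) = 0.25611 m.
v = −0.0657·112.7·0.99961·[1 + 0.0657·-0.02792/0.25611] = -7.3471 m/s.
|v| = 7.3471 m/s.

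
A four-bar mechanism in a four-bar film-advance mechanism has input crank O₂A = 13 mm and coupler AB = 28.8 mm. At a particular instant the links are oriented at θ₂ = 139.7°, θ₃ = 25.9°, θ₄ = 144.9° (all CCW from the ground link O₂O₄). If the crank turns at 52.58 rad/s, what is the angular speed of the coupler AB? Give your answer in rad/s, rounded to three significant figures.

ω₂ = 52.58 rad/s
Differentiating the loop-closure r₂e^{iθ₂}+r₃e^{iθ₃}=r₁+r₄e^{iθ₄} gives r₂ω₂e^{iθ₂}+r₃ω₃e^{iθ₃}=r₄ω₄e^{iθ₄}.
Eliminating the other unknown: ω₃ = r₂ω₂ sin(θ₄−θ₂) / [r₃ sin(θ₃−θ₄)].
Numerator sine = +0.09063; denominator sine = -0.87462.
Result = 0.013·52.58·(+0.09063) / (0.0288·(-0.87462)) = -2.4594 rad/s; magnitude 2.4594 rad/s.

2.46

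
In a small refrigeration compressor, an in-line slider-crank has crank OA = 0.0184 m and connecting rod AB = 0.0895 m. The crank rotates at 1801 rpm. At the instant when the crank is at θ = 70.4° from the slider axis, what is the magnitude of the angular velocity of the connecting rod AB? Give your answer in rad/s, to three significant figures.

ω = 188.6 rad/s (converted from 1801 rpm).
The rod makes angle φ with the slider axis where L sinφ = r sinθ; differentiating, L cosφ·φ̇ = r ω cosθ.
L cosφ = √(L² − r² sin²θ) = 0.087805 m.
|ω_rod| = r ω |cosθ| / √(L² − r² sin²θ) = 0.0184·188.6·0.33545/0.087805 = 13.258 rad/s.

13.3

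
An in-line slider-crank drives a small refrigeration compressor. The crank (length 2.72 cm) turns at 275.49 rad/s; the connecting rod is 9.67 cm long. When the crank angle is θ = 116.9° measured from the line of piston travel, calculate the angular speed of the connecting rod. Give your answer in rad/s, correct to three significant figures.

36.2

ω = 275.5 rad/s
The rod makes angle φ with the slider axis where L sinφ = r sinθ; differentiating, L cosφ·φ̇ = r ω cosθ.
L cosφ = √(L² − r² sin²θ) = 0.093608 m.
|ω_rod| = r ω |cosθ| / √(L² − r² sin²θ) = 0.0272·275.5·0.45243/0.093608 = 36.217 rad/s.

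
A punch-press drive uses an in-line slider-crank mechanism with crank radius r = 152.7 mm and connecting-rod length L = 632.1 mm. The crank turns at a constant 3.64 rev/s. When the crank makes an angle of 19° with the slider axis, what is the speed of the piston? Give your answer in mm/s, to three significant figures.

ω = 2π·3.64 = 22.87 rad/s
For an in-line slider-crank, x = r cosθ + √(L² − r² sin²θ), so v = −rω sinθ·[1 + r cosθ/√(L² − r² sin²θ)].
With r = 0.1527 m, L = 0.6321 m, θ = 19°: √(L² − r² sin²θ) = 0.63014 m.
v = −0.1527·22.87·0.32557·[1 + 0.1527·0.94552/0.63014] = -1.3975 m/s.
|v| = 1.3975 m/s = 1397.5 mm/s.

1400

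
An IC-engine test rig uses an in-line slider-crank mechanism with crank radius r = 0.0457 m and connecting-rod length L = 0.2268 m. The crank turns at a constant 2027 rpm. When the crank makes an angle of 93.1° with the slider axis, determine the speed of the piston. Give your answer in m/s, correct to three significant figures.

9.58

ω = 2π·2027/60 = 212.3 rad/s
For an in-line slider-crank, x = r cosθ + √(L² − r² sin²θ), so v = −rω sinθ·[1 + r cosθ/√(L² − r² sin²θ)].
With r = 0.0457 m, L = 0.2268 m, θ = 93.1°: √(L² − r² sin²θ) = 0.22216 m.
v = −0.0457·212.3·0.99854·[1 + 0.0457·-0.05408/0.22216] = -9.5786 m/s.
|v| = 9.5786 m/s.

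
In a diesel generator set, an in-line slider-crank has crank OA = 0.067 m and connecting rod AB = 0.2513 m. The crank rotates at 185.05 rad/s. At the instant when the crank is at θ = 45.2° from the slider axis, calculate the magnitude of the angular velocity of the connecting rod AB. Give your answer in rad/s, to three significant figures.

ω = 185.1 rad/s
The rod makes angle φ with the slider axis where L sinφ = r sinθ; differentiating, L cosφ·φ̇ = r ω cosθ.
L cosφ = √(L² − r² sin²θ) = 0.24676 m.
|ω_rod| = r ω |cosθ| / √(L² − r² sin²θ) = 0.067·185.1·0.70463/0.24676 = 35.404 rad/s.

35.4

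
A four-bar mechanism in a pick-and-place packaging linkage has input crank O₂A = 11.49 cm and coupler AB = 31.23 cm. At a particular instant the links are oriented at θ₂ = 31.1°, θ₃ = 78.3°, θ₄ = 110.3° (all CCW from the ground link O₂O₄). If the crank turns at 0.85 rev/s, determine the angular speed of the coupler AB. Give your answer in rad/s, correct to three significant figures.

3.64

ω₂ = 5.341 rad/s (from 0.85 rev/s).
Differentiating the loop-closure r₂e^{iθ₂}+r₃e^{iθ₃}=r₁+r₄e^{iθ₄} gives r₂ω₂e^{iθ₂}+r₃ω₃e^{iθ₃}=r₄ω₄e^{iθ₄}.
Eliminating the other unknown: ω₃ = r₂ω₂ sin(θ₄−θ₂) / [r₃ sin(θ₃−θ₄)].
Numerator sine = +0.98229; denominator sine = -0.52992.
Result = 0.1149·5.341·(+0.98229) / (0.3123·(-0.52992)) = -3.6423 rad/s; magnitude 3.6423 rad/s.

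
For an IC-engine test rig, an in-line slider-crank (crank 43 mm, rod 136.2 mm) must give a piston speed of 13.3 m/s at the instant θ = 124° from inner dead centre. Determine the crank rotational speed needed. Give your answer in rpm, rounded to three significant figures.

For an in-line slider-crank, |v_piston| = rω|sinθ|·[1 + r cosθ/√(L² − r² sin²θ)].
With r = 0.043 m, L = 0.1362 m, θ = 124°: the bracketed kinematic factor |dx/dθ| = 0.029128 m.
ω = v/|dx/dθ| = 13.3/0.029128 = 456.61 rad/s.
N = 60ω/(2π) = 4360.3 rpm.

4360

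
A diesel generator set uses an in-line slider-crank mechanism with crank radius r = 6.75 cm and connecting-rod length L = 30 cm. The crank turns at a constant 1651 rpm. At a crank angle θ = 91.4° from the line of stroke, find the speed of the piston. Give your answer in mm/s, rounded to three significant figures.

ω = 2π·1651/60 = 172.9 rad/s
For an in-line slider-crank, x = r cosθ + √(L² − r² sin²θ), so v = −rω sinθ·[1 + r cosθ/√(L² − r² sin²θ)].
With r = 0.0675 m, L = 0.3 m, θ = 91.4°: √(L² − r² sin²θ) = 0.29231 m.
v = −0.0675·172.9·0.99970·[1 + 0.0675·-0.02443/0.29231] = -11.601 m/s.
|v| = 11.601 m/s = 11601 mm/s.

11600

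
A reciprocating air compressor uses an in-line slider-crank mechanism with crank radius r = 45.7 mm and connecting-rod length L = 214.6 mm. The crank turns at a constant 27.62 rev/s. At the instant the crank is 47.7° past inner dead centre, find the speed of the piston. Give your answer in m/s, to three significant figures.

6.72

ω = 2π·27.6 = 173.5 rad/s
For an in-line slider-crank, x = r cosθ + √(L² − r² sin²θ), so v = −rω sinθ·[1 + r cosθ/√(L² − r² sin²θ)].
With r = 0.0457 m, L = 0.2146 m, θ = 47.7°: √(L² − r² sin²θ) = 0.21192 m.
v = −0.0457·173.5·0.73963·[1 + 0.0457·0.67301/0.21192] = -6.7172 m/s.
|v| = 6.7172 m/s.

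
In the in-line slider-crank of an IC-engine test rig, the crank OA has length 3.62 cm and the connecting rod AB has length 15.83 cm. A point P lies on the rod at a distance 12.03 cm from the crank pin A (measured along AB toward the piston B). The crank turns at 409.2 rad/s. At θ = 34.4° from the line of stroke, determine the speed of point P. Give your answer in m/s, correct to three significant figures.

10.0

ω = 409.2 rad/s.  Crank-pin speed |V_A| = rω = 14.813 m/s, perpendicular to OA.
Rod angle: sinφ = −(r/L) sinθ ⇒ φ = -7.423°; ω_rod = −rω cosθ/√(L²−r²sin²θ) = -77.863 rad/s.
V_P = V_A + ω_rod × AP, with AP = 0.1203 m along the rod.
Components: V_Px = −rω sinθ − a·ω_rod·sinφ = -9.5791 m/s;  V_Py = rω cosθ + a·ω_rod·cosφ = +2.934 m/s.
|V_P| = √(V_Px² + V_Py²) = 10.018 m/s.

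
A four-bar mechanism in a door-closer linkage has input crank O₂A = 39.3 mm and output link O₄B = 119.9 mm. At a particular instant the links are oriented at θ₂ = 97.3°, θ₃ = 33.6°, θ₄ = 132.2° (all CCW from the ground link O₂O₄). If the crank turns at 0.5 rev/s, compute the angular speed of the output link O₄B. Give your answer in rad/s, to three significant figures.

0.934

ω₂ = 3.142 rad/s (from 0.5 rev/s).
Differentiating the loop-closure r₂e^{iθ₂}+r₃e^{iθ₃}=r₁+r₄e^{iθ₄} gives r₂ω₂e^{iθ₂}+r₃ω₃e^{iθ₃}=r₄ω₄e^{iθ₄}.
Eliminating the other unknown: ω₄ = r₂ω₂ sin(θ₂−θ₃) / [r₄ sin(θ₄−θ₃)].
Numerator sine = +0.89649; denominator sine = +0.98876.
Result = 0.0393·3.142·(+0.89649) / (0.1199·(+0.98876)) = +0.93364 rad/s; magnitude 0.93364 rad/s.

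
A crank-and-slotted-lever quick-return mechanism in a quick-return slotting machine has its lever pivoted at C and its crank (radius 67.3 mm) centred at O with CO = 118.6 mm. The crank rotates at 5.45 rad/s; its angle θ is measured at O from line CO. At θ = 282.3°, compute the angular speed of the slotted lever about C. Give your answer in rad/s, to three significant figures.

1.54

ω = 5.45 rad/s
Crank pin A relative to C: A = (d + r cosθ, r sinθ); lever angle φ = atan2(r sinθ, d + r cosθ).
Differentiating tanφ: φ̇ = rω(d cosθ + r)/(d² + r² + 2dr cosθ).
d² + r² + 2dr cosθ = |CA|² = 0.021996 m²;  d cosθ + r = +0.092565 m.
|ω_lever| = |0.0673·5.45·+0.092565| / 0.021996 = 1.5435 rad/s.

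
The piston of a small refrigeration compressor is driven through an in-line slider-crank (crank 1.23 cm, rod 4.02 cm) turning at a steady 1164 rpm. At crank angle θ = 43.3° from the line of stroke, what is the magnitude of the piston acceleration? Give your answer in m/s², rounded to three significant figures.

ω = 2π·1164/60 = 121.9 rad/s
x(θ) = r cosθ + √(L² − r² sin²θ); with ω constant, a = ω²·d²x/dθ².
d²x/dθ² = −r cosθ − r²(cos2θ)/√u − r⁴ sin²2θ/(4u^{3/2}),  u = L² − r² sin²θ = 0.00154488 m².
Substituting r = 0.0123 m, L = 0.0402 m, θ = 43.3°: d²x/dθ² = -0.0092738 m.
a = ω²·d²x/dθ² = (121.9)²·(-0.0092738) = -137.79 m/s²;  |a| = 137.79 m/s².

138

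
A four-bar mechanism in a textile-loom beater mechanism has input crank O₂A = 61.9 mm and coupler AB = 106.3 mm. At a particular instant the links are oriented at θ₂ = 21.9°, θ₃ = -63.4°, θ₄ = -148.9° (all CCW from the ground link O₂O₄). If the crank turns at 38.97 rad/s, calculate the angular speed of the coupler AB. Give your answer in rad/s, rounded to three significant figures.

ω₂ = 38.97 rad/s
Differentiating the loop-closure r₂e^{iθ₂}+r₃e^{iθ₃}=r₁+r₄e^{iθ₄} gives r₂ω₂e^{iθ₂}+r₃ω₃e^{iθ₃}=r₄ω₄e^{iθ₄}.
Eliminating the other unknown: ω₃ = r₂ω₂ sin(θ₄−θ₂) / [r₃ sin(θ₃−θ₄)].
Numerator sine = -0.15988; denominator sine = +0.99692.
Result = 0.0619·38.97·(-0.15988) / (0.1063·(+0.99692)) = -3.6394 rad/s; magnitude 3.6394 rad/s.

3.64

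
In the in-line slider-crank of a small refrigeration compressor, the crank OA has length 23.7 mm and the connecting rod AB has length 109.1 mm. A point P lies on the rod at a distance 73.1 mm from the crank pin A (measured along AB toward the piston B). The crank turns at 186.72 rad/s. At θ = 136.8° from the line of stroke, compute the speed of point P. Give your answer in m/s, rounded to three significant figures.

2.91

ω = 186.7 rad/s.  Crank-pin speed |V_A| = rω = 4.4253 m/s, perpendicular to OA.
Rod angle: sinφ = −(r/L) sinθ ⇒ φ = -8.552°; ω_rod = −rω cosθ/√(L²−r²sin²θ) = +29.901 rad/s.
V_P = V_A + ω_rod × AP, with AP = 0.0731 m along the rod.
Components: V_Px = −rω sinθ − a·ω_rod·sinφ = -2.7043 m/s;  V_Py = rω cosθ + a·ω_rod·cosφ = -1.0645 m/s.
|V_P| = √(V_Px² + V_Py²) = 2.9062 m/s.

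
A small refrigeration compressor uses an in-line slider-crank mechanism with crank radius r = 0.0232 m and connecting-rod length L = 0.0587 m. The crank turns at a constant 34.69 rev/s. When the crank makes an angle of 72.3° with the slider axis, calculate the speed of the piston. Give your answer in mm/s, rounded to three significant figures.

ω = 2π·34.7 = 218 rad/s
For an in-line slider-crank, x = r cosθ + √(L² − r² sin²θ), so v = −rω sinθ·[1 + r cosθ/√(L² − r² sin²θ)].
With r = 0.0232 m, L = 0.0587 m, θ = 72.3°: √(L² − r² sin²θ) = 0.05438 m.
v = −0.0232·218·0.95266·[1 + 0.0232·0.30403/0.05438] = -5.4422 m/s.
|v| = 5.4422 m/s = 5442.2 mm/s.

5440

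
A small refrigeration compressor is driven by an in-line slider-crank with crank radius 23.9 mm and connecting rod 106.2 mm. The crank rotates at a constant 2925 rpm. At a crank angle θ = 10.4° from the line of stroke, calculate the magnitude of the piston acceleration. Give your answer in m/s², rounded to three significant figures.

ω = 2π·2925/60 = 306.3 rad/s
x(θ) = r cosθ + √(L² − r² sin²θ); with ω constant, a = ω²·d²x/dθ².
d²x/dθ² = −r cosθ − r²(cos2θ)/√u − r⁴ sin²2θ/(4u^{3/2}),  u = L² − r² sin²θ = 0.0112598 m².
Substituting r = 0.0239 m, L = 0.1062 m, θ = 10.4°: d²x/dθ² = -0.028548 m.
a = ω²·d²x/dθ² = (306.3)²·(-0.028548) = -2678.5 m/s²;  |a| = 2678.5 m/s².

2680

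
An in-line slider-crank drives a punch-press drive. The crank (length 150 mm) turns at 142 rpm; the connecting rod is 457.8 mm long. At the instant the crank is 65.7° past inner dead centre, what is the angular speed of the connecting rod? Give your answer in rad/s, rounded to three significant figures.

2.10

ω = 14.87 rad/s (converted from 142 rpm).
The rod makes angle φ with the slider axis where L sinφ = r sinθ; differentiating, L cosφ·φ̇ = r ω cosθ.
L cosφ = √(L² − r² sin²θ) = 0.43691 m.
|ω_rod| = r ω |cosθ| / √(L² − r² sin²θ) = 0.15·14.87·0.41151/0.43691 = 2.1009 rad/s.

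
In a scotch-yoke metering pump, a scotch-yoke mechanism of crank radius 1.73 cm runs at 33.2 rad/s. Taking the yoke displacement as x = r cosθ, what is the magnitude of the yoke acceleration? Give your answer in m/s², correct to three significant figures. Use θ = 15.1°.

18.4

ω = 33.2 rad/s
x = r cosθ ⇒ ẍ = −rω² cosθ (ω constant).
|a| = rω²|cosθ| = 0.0173·(33.2)²·|cos 15.1°| = 18.41 m/s².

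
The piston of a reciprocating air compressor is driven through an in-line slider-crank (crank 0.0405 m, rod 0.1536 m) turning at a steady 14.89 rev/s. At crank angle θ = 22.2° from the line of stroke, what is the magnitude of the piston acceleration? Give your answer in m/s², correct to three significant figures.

ω = 2π·14.9 = 93.56 rad/s
x(θ) = r cosθ + √(L² − r² sin²θ); with ω constant, a = ω²·d²x/dθ².
d²x/dθ² = −r cosθ − r²(cos2θ)/√u − r⁴ sin²2θ/(4u^{3/2}),  u = L² − r² sin²θ = 0.0233588 m².
Substituting r = 0.0405 m, L = 0.1536 m, θ = 22.2°: d²x/dθ² = -0.045258 m.
a = ω²·d²x/dθ² = (93.56)²·(-0.045258) = -396.13 m/s²;  |a| = 396.13 m/s².

396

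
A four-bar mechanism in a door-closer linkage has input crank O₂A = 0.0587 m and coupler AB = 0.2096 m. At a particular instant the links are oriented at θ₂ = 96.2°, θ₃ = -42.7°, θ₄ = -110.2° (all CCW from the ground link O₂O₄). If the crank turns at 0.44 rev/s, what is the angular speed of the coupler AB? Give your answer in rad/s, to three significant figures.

ω₂ = 2.765 rad/s (from 0.44 rev/s).
Differentiating the loop-closure r₂e^{iθ₂}+r₃e^{iθ₃}=r₁+r₄e^{iθ₄} gives r₂ω₂e^{iθ₂}+r₃ω₃e^{iθ₃}=r₄ω₄e^{iθ₄}.
Eliminating the other unknown: ω₃ = r₂ω₂ sin(θ₄−θ₂) / [r₃ sin(θ₃−θ₄)].
Numerator sine = +0.44464; denominator sine = +0.92388.
Result = 0.0587·2.765·(+0.44464) / (0.2096·(+0.92388)) = +0.37262 rad/s; magnitude 0.37262 rad/s.

0.373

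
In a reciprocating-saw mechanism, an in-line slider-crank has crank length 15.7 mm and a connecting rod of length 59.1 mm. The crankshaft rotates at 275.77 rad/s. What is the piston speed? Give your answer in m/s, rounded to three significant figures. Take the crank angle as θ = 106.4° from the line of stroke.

ω = 275.8 rad/s
For an in-line slider-crank, x = r cosθ + √(L² − r² sin²θ), so v = −rω sinθ·[1 + r cosθ/√(L² − r² sin²θ)].
With r = 0.0157 m, L = 0.0591 m, θ = 106.4°: √(L² − r² sin²θ) = 0.057149 m.
v = −0.0157·275.8·0.95931·[1 + 0.0157·-0.28234/0.057149] = -3.8313 m/s.
|v| = 3.8313 m/s.

3.83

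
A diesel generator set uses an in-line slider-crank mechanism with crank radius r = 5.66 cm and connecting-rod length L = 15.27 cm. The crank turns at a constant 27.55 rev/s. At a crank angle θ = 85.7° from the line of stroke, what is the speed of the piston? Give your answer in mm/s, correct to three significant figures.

10100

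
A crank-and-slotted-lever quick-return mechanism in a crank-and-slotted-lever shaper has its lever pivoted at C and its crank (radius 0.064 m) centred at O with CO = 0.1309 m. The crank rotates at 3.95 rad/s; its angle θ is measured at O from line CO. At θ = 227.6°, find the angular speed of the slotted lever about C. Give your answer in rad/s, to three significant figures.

0.618

ω = 3.95 rad/s
Crank pin A relative to C: A = (d + r cosθ, r sinθ); lever angle φ = atan2(r sinθ, d + r cosθ).
Differentiating tanφ: φ̇ = rω(d cosθ + r)/(d² + r² + 2dr cosθ).
d² + r² + 2dr cosθ = |CA|² = 0.00993274 m²;  d cosθ + r = -0.024266 m.
|ω_lever| = |0.064·3.95·-0.024266| / 0.00993274 = 0.6176 rad/s.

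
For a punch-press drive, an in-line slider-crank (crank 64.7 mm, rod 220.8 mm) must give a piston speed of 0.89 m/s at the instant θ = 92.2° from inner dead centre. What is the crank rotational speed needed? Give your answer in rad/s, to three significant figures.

13.9

For an in-line slider-crank, |v_piston| = rω|sinθ|·[1 + r cosθ/√(L² − r² sin²θ)].
With r = 0.0647 m, L = 0.2208 m, θ = 92.2°: the bracketed kinematic factor |dx/dθ| = 0.063892 m.
ω = v/|dx/dθ| = 0.89/0.063892 = 13.93 rad/s.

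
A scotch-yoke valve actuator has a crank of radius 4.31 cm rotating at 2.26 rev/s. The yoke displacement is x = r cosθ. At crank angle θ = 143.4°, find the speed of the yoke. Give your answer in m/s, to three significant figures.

ω = 14.2 rad/s (from 2.26 rev/s).
x = r cosθ ⇒ ẋ = −rω sinθ.
|v| = rω|sinθ| = 0.0431·14.2·|sin 143.4°| = 0.3649 m/s.

0.365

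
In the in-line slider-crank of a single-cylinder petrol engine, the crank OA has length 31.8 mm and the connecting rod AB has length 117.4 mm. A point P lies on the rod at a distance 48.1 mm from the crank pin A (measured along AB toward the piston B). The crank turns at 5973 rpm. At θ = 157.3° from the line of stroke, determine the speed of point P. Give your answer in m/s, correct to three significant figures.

12.8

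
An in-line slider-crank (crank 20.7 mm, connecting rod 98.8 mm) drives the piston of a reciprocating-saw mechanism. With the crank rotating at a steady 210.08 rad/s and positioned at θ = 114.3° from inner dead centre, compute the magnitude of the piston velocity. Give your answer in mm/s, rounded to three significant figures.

3620

ω = 210.1 rad/s
For an in-line slider-crank, x = r cosθ + √(L² − r² sin²θ), so v = −rω sinθ·[1 + r cosθ/√(L² − r² sin²θ)].
With r = 0.0207 m, L = 0.0988 m, θ = 114.3°: √(L² − r² sin²θ) = 0.096982 m.
v = −0.0207·210.1·0.91140·[1 + 0.0207·-0.41151/0.096982] = -3.6153 m/s.
|v| = 3.6153 m/s = 3615.3 mm/s.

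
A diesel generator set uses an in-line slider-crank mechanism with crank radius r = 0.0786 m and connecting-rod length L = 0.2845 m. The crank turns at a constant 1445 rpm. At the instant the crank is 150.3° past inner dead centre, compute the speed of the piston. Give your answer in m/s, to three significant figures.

4.47

ω = 2π·1445/60 = 151.3 rad/s
For an in-line slider-crank, x = r cosθ + √(L² − r² sin²θ), so v = −rω sinθ·[1 + r cosθ/√(L² − r² sin²θ)].
With r = 0.0786 m, L = 0.2845 m, θ = 150.3°: √(L² − r² sin²θ) = 0.28182 m.
v = −0.0786·151.3·0.49546·[1 + 0.0786·-0.86863/0.28182] = -4.4653 m/s.
|v| = 4.4653 m/s.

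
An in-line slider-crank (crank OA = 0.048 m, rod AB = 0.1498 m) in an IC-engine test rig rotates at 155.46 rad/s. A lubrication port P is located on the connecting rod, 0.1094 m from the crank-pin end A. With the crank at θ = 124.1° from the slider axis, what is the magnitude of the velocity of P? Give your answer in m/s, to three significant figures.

5.46

ω = 155.5 rad/s.  Crank-pin speed |V_A| = rω = 7.4621 m/s, perpendicular to OA.
Rod angle: sinφ = −(r/L) sinθ ⇒ φ = -15.387°; ω_rod = −rω cosθ/√(L²−r²sin²θ) = +28.966 rad/s.
V_P = V_A + ω_rod × AP, with AP = 0.1094 m along the rod.
Components: V_Px = −rω sinθ − a·ω_rod·sinφ = -5.3383 m/s;  V_Py = rω cosθ + a·ω_rod·cosφ = -1.1283 m/s.
|V_P| = √(V_Px² + V_Py²) = 5.4562 m/s.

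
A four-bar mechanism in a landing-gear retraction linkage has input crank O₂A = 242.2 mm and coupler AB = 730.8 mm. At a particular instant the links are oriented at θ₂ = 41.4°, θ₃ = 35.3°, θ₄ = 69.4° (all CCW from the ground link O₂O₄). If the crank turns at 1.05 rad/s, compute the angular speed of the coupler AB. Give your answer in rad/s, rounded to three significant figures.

ω₂ = 1.05 rad/s
Differentiating the loop-closure r₂e^{iθ₂}+r₃e^{iθ₃}=r₁+r₄e^{iθ₄} gives r₂ω₂e^{iθ₂}+r₃ω₃e^{iθ₃}=r₄ω₄e^{iθ₄}.
Eliminating the other unknown: ω₃ = r₂ω₂ sin(θ₄−θ₂) / [r₃ sin(θ₃−θ₄)].
Numerator sine = +0.46947; denominator sine = -0.56064.
Result = 0.2422·1.05·(+0.46947) / (0.7308·(-0.56064)) = -0.2914 rad/s; magnitude 0.2914 rad/s.

0.291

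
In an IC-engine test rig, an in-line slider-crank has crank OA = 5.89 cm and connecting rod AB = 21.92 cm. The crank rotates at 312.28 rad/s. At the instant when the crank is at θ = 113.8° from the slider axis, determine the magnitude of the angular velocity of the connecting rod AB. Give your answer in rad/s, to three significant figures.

ω = 312.3 rad/s
The rod makes angle φ with the slider axis where L sinφ = r sinθ; differentiating, L cosφ·φ̇ = r ω cosθ.
L cosφ = √(L² − r² sin²θ) = 0.21247 m.
|ω_rod| = r ω |cosθ| / √(L² − r² sin²θ) = 0.0589·312.3·0.40355/0.21247 = 34.934 rad/s.

34.9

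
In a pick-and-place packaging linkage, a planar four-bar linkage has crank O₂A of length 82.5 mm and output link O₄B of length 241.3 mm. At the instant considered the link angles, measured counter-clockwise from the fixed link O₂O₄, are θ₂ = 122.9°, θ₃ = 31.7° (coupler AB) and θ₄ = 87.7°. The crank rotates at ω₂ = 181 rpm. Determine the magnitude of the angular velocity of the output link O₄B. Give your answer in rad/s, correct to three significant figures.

7.82

ω₂ = 18.95 rad/s (from 181 rpm).
Differentiating the loop-closure r₂e^{iθ₂}+r₃e^{iθ₃}=r₁+r₄e^{iθ₄} gives r₂ω₂e^{iθ₂}+r₃ω₃e^{iθ₃}=r₄ω₄e^{iθ₄}.
Eliminating the other unknown: ω₄ = r₂ω₂ sin(θ₂−θ₃) / [r₄ sin(θ₄−θ₃)].
Numerator sine = +0.99978; denominator sine = +0.82904.
Result = 0.0825·18.95·(+0.99978) / (0.2413·(+0.82904)) = +7.8151 rad/s; magnitude 7.8151 rad/s.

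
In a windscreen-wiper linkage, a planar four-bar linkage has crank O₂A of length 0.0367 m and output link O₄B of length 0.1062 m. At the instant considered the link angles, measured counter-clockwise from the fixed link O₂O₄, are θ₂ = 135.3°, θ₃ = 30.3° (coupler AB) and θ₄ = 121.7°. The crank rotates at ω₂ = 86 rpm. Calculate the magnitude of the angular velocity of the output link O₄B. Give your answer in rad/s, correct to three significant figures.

3.01

ω₂ = 9.006 rad/s (from 86 rpm).
Differentiating the loop-closure r₂e^{iθ₂}+r₃e^{iθ₃}=r₁+r₄e^{iθ₄} gives r₂ω₂e^{iθ₂}+r₃ω₃e^{iθ₃}=r₄ω₄e^{iθ₄}.
Eliminating the other unknown: ω₄ = r₂ω₂ sin(θ₂−θ₃) / [r₄ sin(θ₄−θ₃)].
Numerator sine = +0.96593; denominator sine = +0.99970.
Result = 0.0367·9.006·(+0.96593) / (0.1062·(+0.99970)) = +3.0071 rad/s; magnitude 3.0071 rad/s.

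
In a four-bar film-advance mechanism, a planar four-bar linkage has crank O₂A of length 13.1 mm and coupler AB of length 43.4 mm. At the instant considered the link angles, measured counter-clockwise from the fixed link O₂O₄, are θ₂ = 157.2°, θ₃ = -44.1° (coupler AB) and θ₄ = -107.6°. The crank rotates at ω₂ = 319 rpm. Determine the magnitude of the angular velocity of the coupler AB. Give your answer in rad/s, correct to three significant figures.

ω₂ = 33.41 rad/s (from 319 rpm).
Differentiating the loop-closure r₂e^{iθ₂}+r₃e^{iθ₃}=r₁+r₄e^{iθ₄} gives r₂ω₂e^{iθ₂}+r₃ω₃e^{iθ₃}=r₄ω₄e^{iθ₄}.
Eliminating the other unknown: ω₃ = r₂ω₂ sin(θ₄−θ₂) / [r₃ sin(θ₃−θ₄)].
Numerator sine = +0.99588; denominator sine = +0.89493.
Result = 0.0131·33.41·(+0.99588) / (0.0434·(+0.89493)) = +11.221 rad/s; magnitude 11.221 rad/s.

11.2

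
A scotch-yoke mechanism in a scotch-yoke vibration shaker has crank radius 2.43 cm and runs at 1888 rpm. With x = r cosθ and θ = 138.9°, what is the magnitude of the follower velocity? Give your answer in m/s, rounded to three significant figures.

ω = 197.7 rad/s (from 1888 rpm).
x = r cosθ ⇒ ẋ = −rω sinθ.
|v| = rω|sinθ| = 0.0243·197.7·|sin 138.9°| = 3.1583 m/s.

3.16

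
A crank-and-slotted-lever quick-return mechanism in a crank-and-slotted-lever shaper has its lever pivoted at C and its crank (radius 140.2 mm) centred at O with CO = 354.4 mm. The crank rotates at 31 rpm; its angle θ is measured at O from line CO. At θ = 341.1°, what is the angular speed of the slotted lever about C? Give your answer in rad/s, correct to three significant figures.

0.904

ω = 3.246 rad/s (from 31 rpm).
Crank pin A relative to C: A = (d + r cosθ, r sinθ); lever angle φ = atan2(r sinθ, d + r cosθ).
Differentiating tanφ: φ̇ = rω(d cosθ + r)/(d² + r² + 2dr cosθ).
d² + r² + 2dr cosθ = |CA|² = 0.239271 m²;  d cosθ + r = +0.47549 m.
|ω_lever| = |0.1402·3.246·+0.47549| / 0.239271 = 0.90446 rad/s.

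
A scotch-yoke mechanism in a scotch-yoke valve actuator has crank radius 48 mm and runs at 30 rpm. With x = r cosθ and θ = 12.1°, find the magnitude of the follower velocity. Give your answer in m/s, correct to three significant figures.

0.0316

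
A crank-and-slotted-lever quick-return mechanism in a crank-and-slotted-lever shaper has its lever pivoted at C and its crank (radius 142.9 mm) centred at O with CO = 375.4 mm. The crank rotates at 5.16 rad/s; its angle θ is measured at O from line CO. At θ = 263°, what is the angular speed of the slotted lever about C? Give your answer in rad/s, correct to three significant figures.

0.483

ω = 5.16 rad/s
Crank pin A relative to C: A = (d + r cosθ, r sinθ); lever angle φ = atan2(r sinθ, d + r cosθ).
Differentiating tanφ: φ̇ = rω(d cosθ + r)/(d² + r² + 2dr cosθ).
d² + r² + 2dr cosθ = |CA|² = 0.14827 m²;  d cosθ + r = +0.09715 m.
|ω_lever| = |0.1429·5.16·+0.09715| / 0.14827 = 0.48314 rad/s.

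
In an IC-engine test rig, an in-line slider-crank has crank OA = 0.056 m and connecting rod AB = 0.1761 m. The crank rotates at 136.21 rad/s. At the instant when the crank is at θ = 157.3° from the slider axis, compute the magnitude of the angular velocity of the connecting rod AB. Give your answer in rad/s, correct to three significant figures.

ω = 136.2 rad/s
The rod makes angle φ with the slider axis where L sinφ = r sinθ; differentiating, L cosφ·φ̇ = r ω cosθ.
L cosφ = √(L² − r² sin²θ) = 0.17477 m.
|ω_rod| = r ω |cosθ| / √(L² − r² sin²θ) = 0.056·136.2·0.92254/0.17477 = 40.264 rad/s.

40.3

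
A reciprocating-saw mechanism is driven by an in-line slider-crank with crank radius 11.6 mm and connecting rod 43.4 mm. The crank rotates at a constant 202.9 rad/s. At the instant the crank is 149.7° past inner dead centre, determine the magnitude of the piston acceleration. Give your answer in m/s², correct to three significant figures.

347

ω = 202.9 rad/s
x(θ) = r cosθ + √(L² − r² sin²θ); with ω constant, a = ω²·d²x/dθ².
d²x/dθ² = −r cosθ − r²(cos2θ)/√u − r⁴ sin²2θ/(4u^{3/2}),  u = L² − r² sin²θ = 0.00184931 m².
Substituting r = 0.0116 m, L = 0.0434 m, θ = 149.7°: d²x/dθ² = +0.0084361 m.
a = ω²·d²x/dθ² = (202.9)²·(+0.0084361) = +347.3 m/s²;  |a| = 347.3 m/s².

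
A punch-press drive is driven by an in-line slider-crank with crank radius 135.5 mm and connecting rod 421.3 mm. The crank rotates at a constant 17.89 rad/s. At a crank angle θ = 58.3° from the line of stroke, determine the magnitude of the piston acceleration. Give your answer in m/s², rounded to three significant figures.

16.6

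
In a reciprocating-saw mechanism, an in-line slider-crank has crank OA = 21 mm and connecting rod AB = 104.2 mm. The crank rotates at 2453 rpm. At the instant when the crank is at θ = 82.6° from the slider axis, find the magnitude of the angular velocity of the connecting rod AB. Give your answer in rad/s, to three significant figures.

6.81

ω = 256.9 rad/s (converted from 2453 rpm).
The rod makes angle φ with the slider axis where L sinφ = r sinθ; differentiating, L cosφ·φ̇ = r ω cosθ.
L cosφ = √(L² − r² sin²θ) = 0.1021 m.
|ω_rod| = r ω |cosθ| / √(L² − r² sin²θ) = 0.021·256.9·0.12880/0.1021 = 6.805 rad/s.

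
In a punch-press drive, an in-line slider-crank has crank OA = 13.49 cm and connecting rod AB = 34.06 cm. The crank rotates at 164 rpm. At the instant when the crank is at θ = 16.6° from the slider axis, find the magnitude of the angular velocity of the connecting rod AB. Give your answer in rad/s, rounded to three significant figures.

ω = 17.17 rad/s (converted from 164 rpm).
The rod makes angle φ with the slider axis where L sinφ = r sinθ; differentiating, L cosφ·φ̇ = r ω cosθ.
L cosφ = √(L² − r² sin²θ) = 0.33841 m.
|ω_rod| = r ω |cosθ| / √(L² − r² sin²θ) = 0.1349·17.17·0.95832/0.33841 = 6.5607 rad/s.

6.56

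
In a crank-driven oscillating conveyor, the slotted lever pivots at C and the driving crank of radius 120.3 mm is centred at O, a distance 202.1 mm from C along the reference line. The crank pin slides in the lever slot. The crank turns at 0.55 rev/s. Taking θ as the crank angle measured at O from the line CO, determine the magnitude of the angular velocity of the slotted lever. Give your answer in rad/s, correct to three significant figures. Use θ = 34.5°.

1.25

ω = 3.456 rad/s (from 0.55 rev/s).
Crank pin A relative to C: A = (d + r cosθ, r sinθ); lever angle φ = atan2(r sinθ, d + r cosθ).
Differentiating tanφ: φ̇ = rω(d cosθ + r)/(d² + r² + 2dr cosθ).
d² + r² + 2dr cosθ = |CA|² = 0.0953899 m²;  d cosθ + r = +0.28686 m.
|ω_lever| = |0.1203·3.456·+0.28686| / 0.0953899 = 1.2502 rad/s.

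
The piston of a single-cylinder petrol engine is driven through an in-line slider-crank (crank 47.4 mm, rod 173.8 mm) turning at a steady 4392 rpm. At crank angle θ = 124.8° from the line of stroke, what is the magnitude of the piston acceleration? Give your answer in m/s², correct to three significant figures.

6650

ω = 2π·4392/60 = 459.9 rad/s
x(θ) = r cosθ + √(L² − r² sin²θ); with ω constant, a = ω²·d²x/dθ².
d²x/dθ² = −r cosθ − r²(cos2θ)/√u − r⁴ sin²2θ/(4u^{3/2}),  u = L² − r² sin²θ = 0.0286915 m².
Substituting r = 0.0474 m, L = 0.1738 m, θ = 124.8°: d²x/dθ² = +0.031447 m.
a = ω²·d²x/dθ² = (459.9)²·(+0.031447) = +6652.2 m/s²;  |a| = 6652.2 m/s².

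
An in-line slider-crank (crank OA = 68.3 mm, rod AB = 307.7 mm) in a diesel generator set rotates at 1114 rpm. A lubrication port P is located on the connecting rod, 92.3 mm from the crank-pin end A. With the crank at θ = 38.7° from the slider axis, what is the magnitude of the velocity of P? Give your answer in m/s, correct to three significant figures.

ω = 116.7 rad/s.  Crank-pin speed |V_A| = rω = 7.9677 m/s, perpendicular to OA.
Rod angle: sinφ = −(r/L) sinθ ⇒ φ = -7.978°; ω_rod = −rω cosθ/√(L²−r²sin²θ) = -20.406 rad/s.
V_P = V_A + ω_rod × AP, with AP = 0.0923 m along the rod.
Components: V_Px = −rω sinθ − a·ω_rod·sinφ = -5.2432 m/s;  V_Py = rω cosθ + a·ω_rod·cosφ = +4.353 m/s.
|V_P| = √(V_Px² + V_Py²) = 6.8146 m/s.

6.81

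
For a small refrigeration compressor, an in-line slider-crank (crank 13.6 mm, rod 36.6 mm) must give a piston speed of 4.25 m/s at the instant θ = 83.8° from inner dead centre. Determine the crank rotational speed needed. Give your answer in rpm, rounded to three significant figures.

For an in-line slider-crank, |v_piston| = rω|sinθ|·[1 + r cosθ/√(L² − r² sin²θ)].
With r = 0.0136 m, L = 0.0366 m, θ = 83.8°: the bracketed kinematic factor |dx/dθ| = 0.014104 m.
ω = v/|dx/dθ| = 4.25/0.014104 = 301.33 rad/s.
N = 60ω/(2π) = 2877.4 rpm.

2880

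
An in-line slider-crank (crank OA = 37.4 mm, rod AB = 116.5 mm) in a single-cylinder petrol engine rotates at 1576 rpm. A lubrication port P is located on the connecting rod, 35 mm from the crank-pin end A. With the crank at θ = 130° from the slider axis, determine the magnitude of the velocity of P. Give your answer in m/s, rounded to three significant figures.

ω = 165 rad/s.  Crank-pin speed |V_A| = rω = 6.1724 m/s, perpendicular to OA.
Rod angle: sinφ = −(r/L) sinθ ⇒ φ = -14.236°; ω_rod = −rω cosθ/√(L²−r²sin²θ) = +35.135 rad/s.
V_P = V_A + ω_rod × AP, with AP = 0.035 m along the rod.
Components: V_Px = −rω sinθ − a·ω_rod·sinφ = -4.4259 m/s;  V_Py = rω cosθ + a·ω_rod·cosφ = -2.7756 m/s.
|V_P| = √(V_Px² + V_Py²) = 5.2243 m/s.

5.22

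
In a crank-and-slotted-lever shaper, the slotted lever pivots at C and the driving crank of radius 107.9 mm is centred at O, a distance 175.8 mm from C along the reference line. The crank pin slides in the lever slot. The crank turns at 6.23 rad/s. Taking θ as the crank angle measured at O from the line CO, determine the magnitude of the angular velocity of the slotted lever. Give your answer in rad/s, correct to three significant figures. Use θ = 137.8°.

1.04

ω = 6.23 rad/s
Crank pin A relative to C: A = (d + r cosθ, r sinθ); lever angle φ = atan2(r sinθ, d + r cosθ).
Differentiating tanφ: φ̇ = rω(d cosθ + r)/(d² + r² + 2dr cosθ).
d² + r² + 2dr cosθ = |CA|² = 0.0144437 m²;  d cosθ + r = -0.022333 m.
|ω_lever| = |0.1079·6.23·-0.022333| / 0.0144437 = 1.0394 rad/s.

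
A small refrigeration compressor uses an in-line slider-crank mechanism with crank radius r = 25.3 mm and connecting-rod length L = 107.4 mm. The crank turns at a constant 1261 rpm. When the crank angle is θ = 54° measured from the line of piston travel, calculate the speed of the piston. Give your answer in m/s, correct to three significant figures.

3.08

ω = 2π·1261/60 = 132.1 rad/s
For an in-line slider-crank, x = r cosθ + √(L² − r² sin²θ), so v = −rω sinθ·[1 + r cosθ/√(L² − r² sin²θ)].
With r = 0.0253 m, L = 0.1074 m, θ = 54°: √(L² − r² sin²θ) = 0.10543 m.
v = −0.0253·132.1·0.80902·[1 + 0.0253·0.58779/0.10543] = -3.0841 m/s.
|v| = 3.0841 m/s.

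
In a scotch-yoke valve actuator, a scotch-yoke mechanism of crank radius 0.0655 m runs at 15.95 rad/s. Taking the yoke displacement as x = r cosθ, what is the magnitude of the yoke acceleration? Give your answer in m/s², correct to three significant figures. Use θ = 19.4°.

15.7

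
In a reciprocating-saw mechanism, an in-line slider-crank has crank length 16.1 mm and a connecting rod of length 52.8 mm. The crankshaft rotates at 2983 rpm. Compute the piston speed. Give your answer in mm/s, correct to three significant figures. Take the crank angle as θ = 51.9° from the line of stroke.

ω = 2π·2983/60 = 312.4 rad/s
For an in-line slider-crank, x = r cosθ + √(L² − r² sin²θ), so v = −rω sinθ·[1 + r cosθ/√(L² − r² sin²θ)].
With r = 0.0161 m, L = 0.0528 m, θ = 51.9°: √(L² − r² sin²θ) = 0.051257 m.
v = −0.0161·312.4·0.78694·[1 + 0.0161·0.61704/0.051257] = -4.7248 m/s.
|v| = 4.7248 m/s = 4724.8 mm/s.

4720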